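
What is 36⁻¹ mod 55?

26

55 = 1·36 + 19
36 = 1·19 + 17
19 = 1·17 + 2
17 = 8·2 + 1
2 = 2·1 + 0
Back-substituting gives 36·26 ≡ 1 (mod 55).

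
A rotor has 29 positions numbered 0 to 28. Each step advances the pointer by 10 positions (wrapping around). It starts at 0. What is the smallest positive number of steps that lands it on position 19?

28

10⁻¹ ≡ 3 (mod 29) because 10·3 = 30 = 1·29 + 1.
So x ≡ 3·19 = 57 ≡ 28 (mod 29).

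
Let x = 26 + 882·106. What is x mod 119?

882·106 = 93492.
93492 = 785·119 + 77, so 93492 mod 119 = 77.
(26 + 77) mod 119 = 103.

103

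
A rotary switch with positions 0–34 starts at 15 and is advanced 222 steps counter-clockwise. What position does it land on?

222 = 6·35 + 12, so 222 mod 35 = 12.
(15 − 12) mod 35 = 3.

3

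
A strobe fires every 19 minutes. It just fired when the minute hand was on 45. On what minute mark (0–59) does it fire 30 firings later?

15

30·19 = 570.
570 − 9·60 = 30, so 570 ≡ 30 (mod 60).
(45 + 30) mod 60 = 15.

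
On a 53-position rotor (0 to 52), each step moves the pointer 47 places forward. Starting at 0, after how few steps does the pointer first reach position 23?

5

47⁻¹ ≡ 44 (mod 53) because 47·44 = 2068 = 39·53 + 1.
Multiplying both sides by 44: x ≡ 44·23 = 1012 ≡ 5 (mod 53).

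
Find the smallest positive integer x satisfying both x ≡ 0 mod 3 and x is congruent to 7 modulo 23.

30

Since 23·2 ≡ 1 (mod 3), take x = 7 + 23·((0−7)·2 mod 3) = 7 + 23·1 = 30.
Check: 30 mod 3 = 0, 30 mod 23 = 7.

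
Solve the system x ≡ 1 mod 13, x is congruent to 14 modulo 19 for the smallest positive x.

14

x ≡ 1 (mod 13) gives x ∈ {1, 14}.
The first of these with x mod 19 = 14 is 14.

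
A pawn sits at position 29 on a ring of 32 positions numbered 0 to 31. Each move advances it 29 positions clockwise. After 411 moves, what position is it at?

411·29 = 11919.
11919 mod 32 = 15 (since 372·32 = 11904).
(29 + 15) mod 32 = 12.

12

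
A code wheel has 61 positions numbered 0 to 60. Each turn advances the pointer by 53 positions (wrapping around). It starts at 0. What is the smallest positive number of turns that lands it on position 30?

42

53⁻¹ ≡ 38 (mod 61) because 53·38 = 2014 = 33·61 + 1.
So x ≡ 38·30 = 1140 ≡ 42 (mod 61).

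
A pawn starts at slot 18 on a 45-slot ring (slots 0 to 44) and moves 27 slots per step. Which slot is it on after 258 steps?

9

258·27 = 6966.
6966 − 154·45 = 36, so 6966 ≡ 36 (mod 45).
(18 + 36) mod 45 = 9.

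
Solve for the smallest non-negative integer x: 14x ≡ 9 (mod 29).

14⁻¹ ≡ 27 (mod 29) because 14·27 = 378 = 13·29 + 1.
Multiplying both sides by 27: x ≡ 27·9 = 243 ≡ 11 (mod 29).
Check: 14·11 = 154 = 5·29 + 9.

11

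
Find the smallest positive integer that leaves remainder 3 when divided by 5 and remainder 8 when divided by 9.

8

x ≡ 3 (mod 5) gives x ∈ {3, 8}.
The first of these with x mod 9 = 8 is 8.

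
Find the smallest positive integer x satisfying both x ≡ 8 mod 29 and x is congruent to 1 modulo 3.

37

x ≡ 1 (mod 3) gives x ∈ {1, 4, 7, 10, 13, 16, 19, 22, …}.
The first of these with x mod 29 = 8 is 37.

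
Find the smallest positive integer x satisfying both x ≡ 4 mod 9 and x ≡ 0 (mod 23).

184

Since 23·2 ≡ 1 (mod 9), take x = 0 + 23·((4−0)·2 mod 9) = 0 + 23·8 = 184.
Check: 184 mod 9 = 4, 184 mod 23 = 0.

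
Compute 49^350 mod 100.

1

Successive squares of 49 mod 100: 49^1≡49, 49^2≡1, 49^4≡1, 49^8≡1, 49^16≡1, 49^32≡1, 49^64≡1, 49^128≡1, 49^256≡1.
Since 350 = 2 + 4 + 8 + 16 + 64 + 256 in binary, 49^350 ≡ 1·1·1·1·1·1 ≡ 1 (mod 100).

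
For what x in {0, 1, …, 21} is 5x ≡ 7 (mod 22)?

19

The inverse of 5 mod 22 is 9 (since 5·9 = 45 ≡ 1).
So x ≡ 9·7 = 63 ≡ 19 (mod 22).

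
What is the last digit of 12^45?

2

Last digits of 2^n: 2, 4, 8, 6 (period 4).
45 leaves remainder 1 on division by 4, so 12^45 ends in 2.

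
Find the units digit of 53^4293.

The units digit of 53^n cycles with period 4: 3, 9, 7, 1, …
4293 mod 4 = 1, so the last digit matches 3^1 = 3.

3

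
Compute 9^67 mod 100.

69

Square-and-reduce mod 100: 9^1≡9, 9^2≡81, 9^4≡61, 9^8≡21, 9^16≡41, 9^32≡81, 9^64≡61.
Since 67 = 1 + 2 + 64 in binary, 9^67 ≡ 9·81·61 ≡ 69 (mod 100).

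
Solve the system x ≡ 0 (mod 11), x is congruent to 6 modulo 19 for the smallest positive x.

44

x ≡ 0 (mod 11) gives x ∈ {0, 11, 22, 33, 44}.
The first of these with x mod 19 = 6 is 44.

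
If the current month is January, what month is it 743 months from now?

December

743 − 61·12 = 11, so 743 ≡ 11 (mod 12).
January + 11 months → December.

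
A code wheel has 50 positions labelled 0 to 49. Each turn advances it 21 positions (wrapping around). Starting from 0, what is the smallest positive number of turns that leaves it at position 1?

31

21·31 = 651 = 13·50 + 1, so 21⁻¹ ≡ 31 (mod 50).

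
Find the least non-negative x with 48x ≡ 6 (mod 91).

57

48⁻¹ ≡ 55 (mod 91) because 48·55 = 2640 = 29·91 + 1.
So x ≡ 55·6 = 330 ≡ 57 (mod 91).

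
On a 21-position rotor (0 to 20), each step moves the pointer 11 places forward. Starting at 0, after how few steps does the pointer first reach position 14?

7

11⁻¹ ≡ 2 (mod 21) because 11·2 = 22 = 1·21 + 1.
Multiplying both sides by 2: x ≡ 2·14 = 28 ≡ 7 (mod 21).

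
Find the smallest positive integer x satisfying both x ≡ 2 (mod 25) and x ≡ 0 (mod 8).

Since 8·22 ≡ 1 (mod 25), take x = 0 + 8·((2−0)·22 mod 25) = 0 + 8·19 = 152.
Check: 152 mod 25 = 2, 152 mod 8 = 0.

152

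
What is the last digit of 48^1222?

The units digit of 48^n cycles with period 4: 8, 4, 2, 6, …
1222 leaves remainder 2 on division by 4, so 48^1222 ends in 4.

4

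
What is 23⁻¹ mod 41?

23·25 = 575 = 14·41 + 1, so 23⁻¹ ≡ 25 (mod 41).

25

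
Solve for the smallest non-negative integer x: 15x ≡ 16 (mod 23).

21

The inverse of 15 mod 23 is 20 (since 15·20 = 300 ≡ 1).
Multiplying both sides by 20: x ≡ 20·16 = 320 ≡ 21 (mod 23).
Check: 15·21 = 315 = 13·23 + 16.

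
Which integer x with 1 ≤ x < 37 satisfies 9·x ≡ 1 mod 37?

33

9·33 = 297 = 8·37 + 1, so 9⁻¹ ≡ 33 (mod 37).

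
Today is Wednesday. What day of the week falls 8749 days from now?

Tuesday

Dividing 8749 by 7 gives quotient 1249 and remainder 6.
Wednesday + 6 days → Tuesday.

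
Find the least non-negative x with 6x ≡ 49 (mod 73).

69

6⁻¹ ≡ 61 (mod 73) because 6·61 = 366 = 5·73 + 1.
So x ≡ 61·49 = 2989 ≡ 69 (mod 73).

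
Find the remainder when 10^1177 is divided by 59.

By repeated squaring mod 59: 10^1≡10, 10^2≡41, 10^4≡29, 10^8≡15, 10^16≡48, 10^32≡3, 10^64≡9, 10^128≡22, 10^256≡12, 10^512≡26, 10^1024≡27.
1177 = 1 + 8 + 16 + 128 + 1024, so 10^1177 ≡ 10·15·48·22·27 ≡ 8 (mod 59).

8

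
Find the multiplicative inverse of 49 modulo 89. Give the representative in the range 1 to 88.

89 = 1·49 + 40
49 = 1·40 + 9
40 = 4·9 + 4
9 = 2·4 + 1
4 = 4·1 + 0
Back-substituting gives 49·20 ≡ 1 (mod 89).

20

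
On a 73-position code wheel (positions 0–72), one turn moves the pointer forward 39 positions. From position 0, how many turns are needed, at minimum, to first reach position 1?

15

39·15 = 585 = 8·73 + 1, so 39⁻¹ ≡ 15 (mod 73).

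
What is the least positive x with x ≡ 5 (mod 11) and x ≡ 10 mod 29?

x ≡ 5 (mod 11) gives x ∈ {5, 16, 27, 38, 49, 60, 71, 82, …}.
The first of these with x mod 29 = 10 is 126.

126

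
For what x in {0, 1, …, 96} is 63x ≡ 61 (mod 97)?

63⁻¹ ≡ 77 (mod 97) because 63·77 = 4851 = 50·97 + 1.
Multiplying both sides by 77: x ≡ 77·61 = 4697 ≡ 41 (mod 97).

41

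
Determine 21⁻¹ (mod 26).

26 = 1·21 + 5
21 = 4·5 + 1
5 = 5·1 + 0
Back-substituting gives 21·5 ≡ 1 (mod 26).

5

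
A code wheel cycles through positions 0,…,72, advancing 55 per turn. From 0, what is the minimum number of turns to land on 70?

55⁻¹ ≡ 4 (mod 73) because 55·4 = 220 = 3·73 + 1.
Multiplying both sides by 4: x ≡ 4·70 = 280 ≡ 61 (mod 73).
Check: 55·61 = 3355 = 45·73 + 70.

61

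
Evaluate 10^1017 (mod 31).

Successive squares of 10 mod 31: 10^1≡10, 10^2≡7, 10^4≡18, 10^8≡14, 10^16≡10, 10^32≡7, 10^64≡18, 10^128≡14, 10^256≡10, 10^512≡7.
1017 = 1 + 8 + 16 + 32 + 64 + 128 + 256 + 512, so 10^1017 ≡ 10·14·10·7·18·14·10·7 ≡ 4 (mod 31).

4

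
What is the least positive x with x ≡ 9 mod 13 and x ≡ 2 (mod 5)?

Since 5·8 ≡ 1 (mod 13), take x = 2 + 5·((9−2)·8 mod 13) = 2 + 5·4 = 22.
Check: 22 mod 13 = 9, 22 mod 5 = 2.

22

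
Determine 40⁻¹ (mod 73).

42

40·42 = 1680 = 23·73 + 1, so 40⁻¹ ≡ 42 (mod 73).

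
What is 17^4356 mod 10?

1

Powers of 7 mod 10 repeat with period 4: 7, 9, 3, 1.
4356 leaves remainder 0 on division by 4, so 17^4356 ends in 1.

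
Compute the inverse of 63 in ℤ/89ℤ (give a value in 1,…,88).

63·65 = 4095 = 46·89 + 1, so 63⁻¹ ≡ 65 (mod 89).

65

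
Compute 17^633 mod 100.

37

Successive squares of 17 mod 100: 17^1≡17, 17^2≡89, 17^4≡21, 17^8≡41, 17^16≡81, 17^32≡61, 17^64≡21, 17^128≡41, 17^256≡81, 17^512≡61.
Since 633 = 1 + 8 + 16 + 32 + 64 + 512 in binary, 17^633 ≡ 17·41·81·61·21·61 ≡ 37 (mod 100).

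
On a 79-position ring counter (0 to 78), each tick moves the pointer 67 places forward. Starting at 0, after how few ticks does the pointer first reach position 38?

10

67⁻¹ ≡ 46 (mod 79) because 67·46 = 3082 = 39·79 + 1.
So x ≡ 46·38 = 1748 ≡ 10 (mod 79).
Check: 67·10 = 670 = 8·79 + 38.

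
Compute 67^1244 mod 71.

8

By repeated squaring mod 71: 67^1≡67, 67^2≡16, 67^4≡43, 67^8≡3, 67^16≡9, 67^32≡10, 67^64≡29, 67^128≡60, 67^256≡50, 67^512≡15, 67^1024≡12.
1244 = 4 + 8 + 16 + 64 + 128 + 1024, so 67^1244 ≡ 43·3·9·29·60·12 ≡ 8 (mod 71).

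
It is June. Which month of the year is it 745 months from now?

745 = 62·12 + 1, so 745 mod 12 = 1.
June + 1 month → July.

July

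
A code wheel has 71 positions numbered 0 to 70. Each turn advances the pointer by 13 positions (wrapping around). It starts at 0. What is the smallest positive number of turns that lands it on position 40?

The inverse of 13 mod 71 is 11 (since 13·11 = 143 ≡ 1).
Multiplying both sides by 11: x ≡ 11·40 = 440 ≡ 14 (mod 71).
Check: 13·14 = 182 = 2·71 + 40.

14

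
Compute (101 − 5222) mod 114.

9

5222 = 45·114 + 92, so 5222 mod 114 = 92.
(101 − 92) mod 114 = 9.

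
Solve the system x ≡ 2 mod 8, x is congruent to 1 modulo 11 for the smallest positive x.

34

x ≡ 2 (mod 8) gives x ∈ {2, 10, 18, 26, 34}.
The first of these with x mod 11 = 1 is 34.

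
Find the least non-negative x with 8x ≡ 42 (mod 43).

16

8⁻¹ ≡ 27 (mod 43) because 8·27 = 216 = 5·43 + 1.
Multiplying both sides by 27: x ≡ 27·42 = 1134 ≡ 16 (mod 43).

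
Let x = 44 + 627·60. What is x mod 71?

627·60 = 37620.
37620 − 529·71 = 61, so 37620 ≡ 61 (mod 71).
(44 + 61) mod 71 = 34.

34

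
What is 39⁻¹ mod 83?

83 = 2·39 + 5
39 = 7·5 + 4
5 = 1·4 + 1
4 = 4·1 + 0
Back-substituting gives 39·66 ≡ 1 (mod 83).

66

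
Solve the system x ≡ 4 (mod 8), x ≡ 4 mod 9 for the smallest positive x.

4

x ≡ 4 (mod 8) gives x ∈ {4}.
The first of these with x mod 9 = 4 is 4.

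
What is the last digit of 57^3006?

The units digit of 57^n cycles with period 4: 7, 9, 3, 1, …
3006 leaves remainder 2 on division by 4, so 57^3006 ends in 9.

9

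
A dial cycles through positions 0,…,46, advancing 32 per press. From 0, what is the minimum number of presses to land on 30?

45

32⁻¹ ≡ 25 (mod 47) because 32·25 = 800 = 17·47 + 1.
Multiplying both sides by 25: x ≡ 25·30 = 750 ≡ 45 (mod 47).
Check: 32·45 = 1440 = 30·47 + 30.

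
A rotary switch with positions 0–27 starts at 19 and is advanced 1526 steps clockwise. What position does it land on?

5

1526 mod 28 = 14 (since 54·28 = 1512).
(19 + 14) mod 28 = 5.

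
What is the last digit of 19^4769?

The units digit of 19^n cycles with period 2: 9, 1, …
4769 mod 2 = 1, so the last digit matches 9^1 = 9.

9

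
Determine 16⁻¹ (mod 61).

16·42 = 672 = 11·61 + 1, so 16⁻¹ ≡ 42 (mod 61).

42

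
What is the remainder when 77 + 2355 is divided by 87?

83

2355 = 27·87 + 6, so 2355 mod 87 = 6.
(77 + 6) mod 87 = 83.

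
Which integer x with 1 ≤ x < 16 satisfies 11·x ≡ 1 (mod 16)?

16 = 1·11 + 5
11 = 2·5 + 1
5 = 5·1 + 0
Back-substituting gives 11·3 ≡ 1 (mod 16).

3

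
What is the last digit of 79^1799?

Last digits of 9^n: 9, 1 (period 2).
1799 leaves remainder 1 on division by 2, so 79^1799 ends in 9.

9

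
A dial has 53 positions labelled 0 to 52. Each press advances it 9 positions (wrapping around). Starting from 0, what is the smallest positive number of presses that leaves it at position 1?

6

9·6 = 54 = 1·53 + 1, so 9⁻¹ ≡ 6 (mod 53).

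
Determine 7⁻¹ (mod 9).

4

7·4 = 28 = 3·9 + 1, so 7⁻¹ ≡ 4 (mod 9).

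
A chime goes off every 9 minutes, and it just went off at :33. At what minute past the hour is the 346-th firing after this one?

346·9 = 3114.
3114 − 51·60 = 54, so 3114 ≡ 54 (mod 60).
(33 + 54) mod 60 = 27.

27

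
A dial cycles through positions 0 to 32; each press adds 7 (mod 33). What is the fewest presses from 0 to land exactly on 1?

19

33 = 4·7 + 5
7 = 1·5 + 2
5 = 2·2 + 1
2 = 2·1 + 0
Back-substituting gives 7·19 ≡ 1 (mod 33).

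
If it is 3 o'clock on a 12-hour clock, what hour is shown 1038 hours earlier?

9

1038 mod 12 = 6 (since 86·12 = 1032).
3 − 6 → 9 on a 12-hour dial.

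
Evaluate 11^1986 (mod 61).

Square-and-reduce mod 61: 11^1≡11, 11^2≡60, 11^4≡1, 11^8≡1, 11^16≡1, 11^32≡1, 11^64≡1, 11^128≡1, 11^256≡1, 11^512≡1, 11^1024≡1.
1986 = 2 + 64 + 128 + 256 + 512 + 1024, so 11^1986 ≡ 60·1·1·1·1·1 ≡ 60 (mod 61).

60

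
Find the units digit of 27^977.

7

Last digits of 7^n: 7, 9, 3, 1 (period 4).
977 leaves remainder 1 on division by 4, so 27^977 ends in 7.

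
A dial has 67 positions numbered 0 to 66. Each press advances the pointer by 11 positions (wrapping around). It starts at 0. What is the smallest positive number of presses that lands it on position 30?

21

11⁻¹ ≡ 61 (mod 67) because 11·61 = 671 = 10·67 + 1.
So x ≡ 61·30 = 1830 ≡ 21 (mod 67).
Check: 11·21 = 231 = 3·67 + 30.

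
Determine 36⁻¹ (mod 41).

36·8 = 288 = 7·41 + 1, so 36⁻¹ ≡ 8 (mod 41).

8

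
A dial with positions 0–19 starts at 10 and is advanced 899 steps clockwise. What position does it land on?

9

899 − 44·20 = 19, so 899 ≡ 19 (mod 20).
(10 + 19) mod 20 = 9.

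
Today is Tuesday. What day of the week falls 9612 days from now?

9612 mod 7 = 1 (since 1373·7 = 9611).
Tuesday + 1 day → Wednesday.

Wednesday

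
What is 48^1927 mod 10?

The units digit of 48^n cycles with period 4: 8, 4, 2, 6, …
1927 leaves remainder 3 on division by 4, so 48^1927 ends in 2.

2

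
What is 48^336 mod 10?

6

The units digit of 48^n cycles with period 4: 8, 4, 2, 6, …
336 leaves remainder 0 on division by 4, so 48^336 ends in 6.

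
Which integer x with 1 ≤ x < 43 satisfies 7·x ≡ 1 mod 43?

7·37 = 259 = 6·43 + 1, so 7⁻¹ ≡ 37 (mod 43).

37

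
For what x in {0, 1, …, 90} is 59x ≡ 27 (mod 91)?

2

59⁻¹ ≡ 54 (mod 91) because 59·54 = 3186 = 35·91 + 1.
So x ≡ 54·27 = 1458 ≡ 2 (mod 91).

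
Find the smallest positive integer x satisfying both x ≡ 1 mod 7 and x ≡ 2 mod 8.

Since 8·1 ≡ 1 (mod 7), take x = 2 + 8·((1−2)·1 mod 7) = 2 + 8·6 = 50.
Check: 50 mod 7 = 1, 50 mod 8 = 2.

50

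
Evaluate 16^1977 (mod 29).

7

By repeated squaring mod 29: 16^1≡16, 16^2≡24, 16^4≡25, 16^8≡16, 16^16≡24, 16^32≡25, 16^64≡16, 16^128≡24, 16^256≡25, 16^512≡16, 16^1024≡24.
1977 = 1 + 8 + 16 + 32 + 128 + 256 + 512 + 1024, so 16^1977 ≡ 16·16·24·25·24·25·16·24 ≡ 7 (mod 29).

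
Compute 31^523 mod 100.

91

By repeated squaring mod 100: 31^1≡31, 31^2≡61, 31^4≡21, 31^8≡41, 31^16≡81, 31^32≡61, 31^64≡21, 31^128≡41, 31^256≡81, 31^512≡61.
523 = 1 + 2 + 8 + 512, so 31^523 ≡ 31·61·41·61 ≡ 91 (mod 100).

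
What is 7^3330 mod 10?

Last digits of 7^n: 7, 9, 3, 1 (period 4).
3330 mod 4 = 2, so the last digit matches 7^2 = 9.

9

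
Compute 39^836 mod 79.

Successive squares of 39 mod 79: 39^1≡39, 39^2≡20, 39^4≡5, 39^8≡25, 39^16≡72, 39^32≡49, 39^64≡31, 39^128≡13, 39^256≡11, 39^512≡42.
Since 836 = 4 + 64 + 256 + 512 in binary, 39^836 ≡ 5·31·11·42 ≡ 36 (mod 79).

36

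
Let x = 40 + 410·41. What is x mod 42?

410·41 = 16810.
16810 = 400·42 + 10, so 16810 mod 42 = 10.
(40 + 10) mod 42 = 8.

8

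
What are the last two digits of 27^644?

Square-and-reduce mod 100: 27^1≡27, 27^2≡29, 27^4≡41, 27^8≡81, 27^16≡61, 27^32≡21, 27^64≡41, 27^128≡81, 27^256≡61, 27^512≡21.
Since 644 = 4 + 128 + 512 in binary, 27^644 ≡ 41·81·21 ≡ 41 (mod 100).

41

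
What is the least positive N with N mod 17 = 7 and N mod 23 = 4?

211

x ≡ 7 (mod 17) gives x ∈ {7, 24, 41, 58, 75, 92, 109, 126, …}.
The first of these with x mod 23 = 4 is 211.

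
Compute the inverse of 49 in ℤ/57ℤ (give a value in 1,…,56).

7

49·7 = 343 = 6·57 + 1, so 49⁻¹ ≡ 7 (mod 57).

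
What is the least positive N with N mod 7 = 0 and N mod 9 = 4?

49

x ≡ 0 (mod 7) gives x ∈ {0, 7, 14, 21, 28, 35, 42, 49}.
The first of these with x mod 9 = 4 is 49.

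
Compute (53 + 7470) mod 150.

7470 = 49·150 + 120, so 7470 mod 150 = 120.
(53 + 120) mod 150 = 23.

23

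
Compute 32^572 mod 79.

By repeated squaring mod 79: 32^1≡32, 32^2≡76, 32^4≡9, 32^8≡2, 32^16≡4, 32^32≡16, 32^64≡19, 32^128≡45, 32^256≡50, 32^512≡51.
572 = 4 + 8 + 16 + 32 + 512, so 32^572 ≡ 9·2·4·16·51 ≡ 55 (mod 79).

55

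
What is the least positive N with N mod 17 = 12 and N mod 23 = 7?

352

Since 23·3 ≡ 1 (mod 17), take x = 7 + 23·((12−7)·3 mod 17) = 7 + 23·15 = 352.
Check: 352 mod 17 = 12, 352 mod 23 = 7.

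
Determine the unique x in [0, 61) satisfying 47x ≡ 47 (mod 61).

The inverse of 47 mod 61 is 13 (since 47·13 = 611 ≡ 1).
So x ≡ 13·47 = 611 ≡ 1 (mod 61).

1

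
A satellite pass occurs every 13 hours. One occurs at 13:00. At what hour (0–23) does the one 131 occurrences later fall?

131·13 = 1703.
1703 = 70·24 + 23, so 1703 mod 24 = 23.
(13 + 23) mod 24 = 12.

12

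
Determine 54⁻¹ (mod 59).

59 = 1·54 + 5
54 = 10·5 + 4
5 = 1·4 + 1
4 = 4·1 + 0
Back-substituting gives 54·47 ≡ 1 (mod 59).

47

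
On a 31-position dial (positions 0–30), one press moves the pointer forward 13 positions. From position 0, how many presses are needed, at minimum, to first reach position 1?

12

13·12 = 156 = 5·31 + 1, so 13⁻¹ ≡ 12 (mod 31).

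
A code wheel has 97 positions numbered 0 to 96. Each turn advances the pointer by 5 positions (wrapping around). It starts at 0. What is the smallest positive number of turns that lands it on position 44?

The inverse of 5 mod 97 is 39 (since 5·39 = 195 ≡ 1).
So x ≡ 39·44 = 1716 ≡ 67 (mod 97).

67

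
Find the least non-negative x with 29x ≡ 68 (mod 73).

The inverse of 29 mod 73 is 68 (since 29·68 = 1972 ≡ 1).
Multiplying both sides by 68: x ≡ 68·68 = 4624 ≡ 25 (mod 73).
Check: 29·25 = 725 = 9·73 + 68.

25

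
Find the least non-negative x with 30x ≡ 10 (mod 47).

16

30⁻¹ ≡ 11 (mod 47) because 30·11 = 330 = 7·47 + 1.
Multiplying both sides by 11: x ≡ 11·10 = 110 ≡ 16 (mod 47).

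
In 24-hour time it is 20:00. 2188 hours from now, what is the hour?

2188 = 91·24 + 4, so 2188 mod 24 = 4.
(20 + 4) mod 24 = 0.

0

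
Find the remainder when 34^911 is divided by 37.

Square-and-reduce mod 37: 34^1≡34, 34^2≡9, 34^4≡7, 34^8≡12, 34^16≡33, 34^32≡16, 34^64≡34, 34^128≡9, 34^256≡7, 34^512≡12.
911 = 1 + 2 + 4 + 8 + 128 + 256 + 512, so 34^911 ≡ 34·9·7·12·9·7·12 ≡ 9 (mod 37).

9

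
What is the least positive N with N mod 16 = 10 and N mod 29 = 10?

x ≡ 10 (mod 16) gives x ∈ {10}.
The first of these with x mod 29 = 10 is 10.

10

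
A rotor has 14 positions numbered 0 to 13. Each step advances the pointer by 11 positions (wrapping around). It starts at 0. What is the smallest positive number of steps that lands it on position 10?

The inverse of 11 mod 14 is 9 (since 11·9 = 99 ≡ 1).
Multiplying both sides by 9: x ≡ 9·10 = 90 ≡ 6 (mod 14).

6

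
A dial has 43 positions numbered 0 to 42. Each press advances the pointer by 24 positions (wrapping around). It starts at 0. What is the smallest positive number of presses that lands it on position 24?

24⁻¹ ≡ 9 (mod 43) because 24·9 = 216 = 5·43 + 1.
Multiplying both sides by 9: x ≡ 9·24 = 216 ≡ 1 (mod 43).

1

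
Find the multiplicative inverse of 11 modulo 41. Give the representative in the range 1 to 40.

41 = 3·11 + 8
11 = 1·8 + 3
8 = 2·3 + 2
3 = 1·2 + 1
2 = 2·1 + 0
Back-substituting gives 11·15 ≡ 1 (mod 41).

15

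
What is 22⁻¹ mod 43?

2

43 = 1·22 + 21
22 = 1·21 + 1
21 = 21·1 + 0
Back-substituting gives 22·2 ≡ 1 (mod 43).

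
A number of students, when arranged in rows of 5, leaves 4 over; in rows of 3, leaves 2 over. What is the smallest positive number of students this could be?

14

Since 3·2 ≡ 1 (mod 5), take x = 2 + 3·((4−2)·2 mod 5) = 2 + 3·4 = 14.
Check: 14 mod 5 = 4, 14 mod 3 = 2.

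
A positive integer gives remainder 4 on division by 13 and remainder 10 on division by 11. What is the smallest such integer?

x ≡ 10 (mod 11) gives x ∈ {10, 21, 32, 43}.
The first of these with x mod 13 = 4 is 43.

43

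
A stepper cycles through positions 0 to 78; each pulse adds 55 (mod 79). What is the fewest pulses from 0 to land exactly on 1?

23

55·23 = 1265 = 16·79 + 1, so 55⁻¹ ≡ 23 (mod 79).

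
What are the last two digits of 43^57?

43

By repeated squaring mod 100: 43^1≡43, 43^2≡49, 43^4≡1, 43^8≡1, 43^16≡1, 43^32≡1.
57 = 1 + 8 + 16 + 32, so 43^57 ≡ 43·1·1·1 ≡ 43 (mod 100).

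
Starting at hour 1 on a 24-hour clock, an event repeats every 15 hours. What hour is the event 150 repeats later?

150·15 = 2250.
Dividing 2250 by 24 gives quotient 93 and remainder 18.
(1 + 18) mod 24 = 19.

19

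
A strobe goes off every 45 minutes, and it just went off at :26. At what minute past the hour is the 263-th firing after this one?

41

263·45 = 11835.
11835 − 197·60 = 15, so 11835 ≡ 15 (mod 60).
(26 + 15) mod 60 = 41.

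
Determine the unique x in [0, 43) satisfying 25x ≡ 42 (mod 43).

12

25⁻¹ ≡ 31 (mod 43) because 25·31 = 775 = 18·43 + 1.
So x ≡ 31·42 = 1302 ≡ 12 (mod 43).
Check: 25·12 = 300 = 6·43 + 42.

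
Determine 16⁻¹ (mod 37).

7

16·7 = 112 = 3·37 + 1, so 16⁻¹ ≡ 7 (mod 37).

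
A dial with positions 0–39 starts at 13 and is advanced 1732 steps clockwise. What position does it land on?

1732 mod 40 = 12 (since 43·40 = 1720).
(13 + 12) mod 40 = 25.

25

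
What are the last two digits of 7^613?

Successive squares of 7 mod 100: 7^1≡7, 7^2≡49, 7^4≡1, 7^8≡1, 7^16≡1, 7^32≡1, 7^64≡1, 7^128≡1, 7^256≡1, 7^512≡1.
Since 613 = 1 + 4 + 32 + 64 + 512 in binary, 7^613 ≡ 7·1·1·1·1 ≡ 7 (mod 100).

07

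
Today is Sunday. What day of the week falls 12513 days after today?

12513 mod 7 = 4 (since 1787·7 = 12509).
Sunday + 4 days → Thursday.

Thursday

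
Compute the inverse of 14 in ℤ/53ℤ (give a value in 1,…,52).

53 = 3·14 + 11
14 = 1·11 + 3
11 = 3·3 + 2
3 = 1·2 + 1
2 = 2·1 + 0
Back-substituting gives 14·19 ≡ 1 (mod 53).

19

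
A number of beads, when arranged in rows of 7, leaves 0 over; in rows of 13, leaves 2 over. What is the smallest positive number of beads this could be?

28

x ≡ 0 (mod 7) gives x ∈ {0, 7, 14, 21, 28}.
The first of these with x mod 13 = 2 is 28.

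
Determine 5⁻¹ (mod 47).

5·19 = 95 = 2·47 + 1, so 5⁻¹ ≡ 19 (mod 47).

19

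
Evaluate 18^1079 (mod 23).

Successive squares of 18 mod 23: 18^1≡18, 18^2≡2, 18^4≡4, 18^8≡16, 18^16≡3, 18^32≡9, 18^64≡12, 18^128≡6, 18^256≡13, 18^512≡8, 18^1024≡18.
Since 1079 = 1 + 2 + 4 + 16 + 32 + 1024 in binary, 18^1079 ≡ 18·2·4·3·9·18 ≡ 18 (mod 23).

18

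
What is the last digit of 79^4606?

The units digit of 79^n cycles with period 2: 9, 1, …
4606 mod 2 = 0, so the last digit matches 9^2 = 1.

1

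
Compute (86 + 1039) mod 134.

1039 = 7·134 + 101, so 1039 mod 134 = 101.
(86 + 101) mod 134 = 53.

53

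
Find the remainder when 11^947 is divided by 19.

7

Square-and-reduce mod 19: 11^1≡11, 11^2≡7, 11^4≡11, 11^8≡7, 11^16≡11, 11^32≡7, 11^64≡11, 11^128≡7, 11^256≡11, 11^512≡7.
947 = 1 + 2 + 16 + 32 + 128 + 256 + 512, so 11^947 ≡ 11·7·11·7·7·11·7 ≡ 7 (mod 19).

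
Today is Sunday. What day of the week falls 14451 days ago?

Dividing 14451 by 7 gives quotient 2064 and remainder 3.
Sunday − 3 days → Thursday.

Thursday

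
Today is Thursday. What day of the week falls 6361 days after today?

Tuesday

Dividing 6361 by 7 gives quotient 908 and remainder 5.
Thursday + 5 days → Tuesday.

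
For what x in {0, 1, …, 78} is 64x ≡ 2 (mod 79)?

42

64⁻¹ ≡ 21 (mod 79) because 64·21 = 1344 = 17·79 + 1.
So x ≡ 21·2 = 42 ≡ 42 (mod 79).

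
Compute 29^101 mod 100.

29

Square-and-reduce mod 100: 29^1≡29, 29^2≡41, 29^4≡81, 29^8≡61, 29^16≡21, 29^32≡41, 29^64≡81.
Since 101 = 1 + 4 + 32 + 64 in binary, 29^101 ≡ 29·81·41·81 ≡ 29 (mod 100).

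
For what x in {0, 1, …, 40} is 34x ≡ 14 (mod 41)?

The inverse of 34 mod 41 is 35 (since 34·35 = 1190 ≡ 1).
So x ≡ 35·14 = 490 ≡ 39 (mod 41).
Check: 34·39 = 1326 = 32·41 + 14.

39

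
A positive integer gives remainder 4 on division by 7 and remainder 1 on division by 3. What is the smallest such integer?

4

x ≡ 1 (mod 3) gives x ∈ {1, 4}.
The first of these with x mod 7 = 4 is 4.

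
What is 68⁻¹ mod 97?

10

97 = 1·68 + 29
68 = 2·29 + 10
29 = 2·10 + 9
10 = 1·9 + 1
9 = 9·1 + 0
Back-substituting gives 68·10 ≡ 1 (mod 97).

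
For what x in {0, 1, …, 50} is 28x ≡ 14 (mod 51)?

26

The inverse of 28 mod 51 is 31 (since 28·31 = 868 ≡ 1).
Multiplying both sides by 31: x ≡ 31·14 = 434 ≡ 26 (mod 51).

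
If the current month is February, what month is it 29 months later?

29 = 2·12 + 5, so 29 mod 12 = 5.
February + 5 months → July.

July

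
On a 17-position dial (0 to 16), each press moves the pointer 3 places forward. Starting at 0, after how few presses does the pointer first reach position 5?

The inverse of 3 mod 17 is 6 (since 3·6 = 18 ≡ 1).
So x ≡ 6·5 = 30 ≡ 13 (mod 17).

13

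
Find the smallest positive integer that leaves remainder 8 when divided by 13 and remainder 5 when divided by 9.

86

x ≡ 5 (mod 9) gives x ∈ {5, 14, 23, 32, 41, 50, 59, 68, …}.
The first of these with x mod 13 = 8 is 86.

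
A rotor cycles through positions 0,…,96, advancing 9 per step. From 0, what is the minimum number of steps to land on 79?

The inverse of 9 mod 97 is 54 (since 9·54 = 486 ≡ 1).
So x ≡ 54·79 = 4266 ≡ 95 (mod 97).

95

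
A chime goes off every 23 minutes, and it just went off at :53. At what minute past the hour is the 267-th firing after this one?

14

267·23 = 6141.
Dividing 6141 by 60 gives quotient 102 and remainder 21.
(53 + 21) mod 60 = 14.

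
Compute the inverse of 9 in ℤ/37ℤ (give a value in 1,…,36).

33

37 = 4·9 + 1
9 = 9·1 + 0
Back-substituting gives 9·33 ≡ 1 (mod 37).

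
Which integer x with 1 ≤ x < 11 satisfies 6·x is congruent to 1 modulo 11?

11 = 1·6 + 5
6 = 1·5 + 1
5 = 5·1 + 0
Back-substituting gives 6·2 ≡ 1 (mod 11).

2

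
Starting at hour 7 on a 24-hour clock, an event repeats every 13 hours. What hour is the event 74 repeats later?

9

74·13 = 962.
962 mod 24 = 2 (since 40·24 = 960).
(7 + 2) mod 24 = 9.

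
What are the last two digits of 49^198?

01

By repeated squaring mod 100: 49^1≡49, 49^2≡1, 49^4≡1, 49^8≡1, 49^16≡1, 49^32≡1, 49^64≡1, 49^128≡1.
Since 198 = 2 + 4 + 64 + 128 in binary, 49^198 ≡ 1·1·1·1 ≡ 1 (mod 100).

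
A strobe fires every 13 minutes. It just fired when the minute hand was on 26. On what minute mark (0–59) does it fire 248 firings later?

248·13 = 3224.
3224 mod 60 = 44 (since 53·60 = 3180).
(26 + 44) mod 60 = 10.

10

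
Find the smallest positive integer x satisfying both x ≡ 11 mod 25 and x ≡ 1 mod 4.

61

Since 4·19 ≡ 1 (mod 25), take x = 1 + 4·((11−1)·19 mod 25) = 1 + 4·15 = 61.
Check: 61 mod 25 = 11, 61 mod 4 = 1.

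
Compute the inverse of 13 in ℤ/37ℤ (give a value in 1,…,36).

20

37 = 2·13 + 11
13 = 1·11 + 2
11 = 5·2 + 1
2 = 2·1 + 0
Back-substituting gives 13·20 ≡ 1 (mod 37).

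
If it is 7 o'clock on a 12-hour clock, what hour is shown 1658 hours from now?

Dividing 1658 by 12 gives quotient 138 and remainder 2.
7 + 2 → 9 on a 12-hour dial.

9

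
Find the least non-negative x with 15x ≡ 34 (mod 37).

22

15⁻¹ ≡ 5 (mod 37) because 15·5 = 75 = 2·37 + 1.
So x ≡ 5·34 = 170 ≡ 22 (mod 37).
Check: 15·22 = 330 = 8·37 + 34.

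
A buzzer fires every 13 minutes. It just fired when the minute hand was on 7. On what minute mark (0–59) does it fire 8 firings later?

51

8·13 = 104.
104 = 1·60 + 44, so 104 mod 60 = 44.
(7 + 44) mod 60 = 51.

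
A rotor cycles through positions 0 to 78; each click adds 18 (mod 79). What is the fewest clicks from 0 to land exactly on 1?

22

18·22 = 396 = 5·79 + 1, so 18⁻¹ ≡ 22 (mod 79).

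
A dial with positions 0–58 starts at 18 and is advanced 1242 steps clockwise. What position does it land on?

21

1242 mod 59 = 3 (since 21·59 = 1239).
(18 + 3) mod 59 = 21.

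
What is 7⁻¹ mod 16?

7

16 = 2·7 + 2
7 = 3·2 + 1
2 = 2·1 + 0
Back-substituting gives 7·7 ≡ 1 (mod 16).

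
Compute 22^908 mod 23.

1

By repeated squaring mod 23: 22^1≡22, 22^2≡1, 22^4≡1, 22^8≡1, 22^16≡1, 22^32≡1, 22^64≡1, 22^128≡1, 22^256≡1, 22^512≡1.
908 = 4 + 8 + 128 + 256 + 512, so 22^908 ≡ 1·1·1·1·1 ≡ 1 (mod 23).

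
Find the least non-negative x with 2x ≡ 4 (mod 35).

2⁻¹ ≡ 18 (mod 35) because 2·18 = 36 = 1·35 + 1.
So x ≡ 18·4 = 72 ≡ 2 (mod 35).
Check: 2·2 = 4 = 0·35 + 4.

2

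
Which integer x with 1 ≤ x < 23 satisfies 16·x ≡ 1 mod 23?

16·13 = 208 = 9·23 + 1, so 16⁻¹ ≡ 13 (mod 23).

13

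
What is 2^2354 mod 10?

4

Powers of 2 mod 10 repeat with period 4: 2, 4, 8, 6.
2354 mod 4 = 2, so the last digit matches 2^2 = 4.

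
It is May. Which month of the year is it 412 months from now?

Dividing 412 by 12 gives quotient 34 and remainder 4.
May + 4 months → September.

September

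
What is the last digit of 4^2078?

6

Last digits of 4^n: 4, 6 (period 2).
2078 leaves remainder 0 on division by 2, so 4^2078 ends in 6.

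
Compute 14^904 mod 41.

1

Successive squares of 14 mod 41: 14^1≡14, 14^2≡32, 14^4≡40, 14^8≡1, 14^16≡1, 14^32≡1, 14^64≡1, 14^128≡1, 14^256≡1, 14^512≡1.
Since 904 = 8 + 128 + 256 + 512 in binary, 14^904 ≡ 1·1·1·1 ≡ 1 (mod 41).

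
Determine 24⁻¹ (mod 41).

12

24·12 = 288 = 7·41 + 1, so 24⁻¹ ≡ 12 (mod 41).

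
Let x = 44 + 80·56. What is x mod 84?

72

80·56 = 4480.
Dividing 4480 by 84 gives quotient 53 and remainder 28.
(44 + 28) mod 84 = 72.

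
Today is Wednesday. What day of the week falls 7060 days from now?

Sunday

7060 = 1008·7 + 4, so 7060 mod 7 = 4.
Wednesday + 4 days → Sunday.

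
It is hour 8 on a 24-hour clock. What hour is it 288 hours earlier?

Dividing 288 by 24 gives quotient 12 and remainder 0.
(8 − 0) mod 24 = 8.

8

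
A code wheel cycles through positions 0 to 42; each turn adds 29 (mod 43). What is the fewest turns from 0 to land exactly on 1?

29·3 = 87 = 2·43 + 1, so 29⁻¹ ≡ 3 (mod 43).

3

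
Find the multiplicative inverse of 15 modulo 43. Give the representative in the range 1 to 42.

23

15·23 = 345 = 8·43 + 1, so 15⁻¹ ≡ 23 (mod 43).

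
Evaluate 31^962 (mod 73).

38

Square-and-reduce mod 73: 31^1≡31, 31^2≡12, 31^4≡71, 31^8≡4, 31^16≡16, 31^32≡37, 31^64≡55, 31^128≡32, 31^256≡2, 31^512≡4.
962 = 2 + 64 + 128 + 256 + 512, so 31^962 ≡ 12·55·32·2·4 ≡ 38 (mod 73).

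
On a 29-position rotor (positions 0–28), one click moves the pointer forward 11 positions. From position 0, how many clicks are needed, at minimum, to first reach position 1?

8

11·8 = 88 = 3·29 + 1, so 11⁻¹ ≡ 8 (mod 29).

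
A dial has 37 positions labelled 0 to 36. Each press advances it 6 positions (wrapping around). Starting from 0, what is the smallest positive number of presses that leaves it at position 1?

6·31 = 186 = 5·37 + 1, so 6⁻¹ ≡ 31 (mod 37).

31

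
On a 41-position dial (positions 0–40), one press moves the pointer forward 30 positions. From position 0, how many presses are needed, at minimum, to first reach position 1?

26

41 = 1·30 + 11
30 = 2·11 + 8
11 = 1·8 + 3
8 = 2·3 + 2
3 = 1·2 + 1
2 = 2·1 + 0
Back-substituting gives 30·26 ≡ 1 (mod 41).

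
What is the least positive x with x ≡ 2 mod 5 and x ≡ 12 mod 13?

12

Since 13·2 ≡ 1 (mod 5), take x = 12 + 13·((2−12)·2 mod 5) = 12 + 13·0 = 12.
Check: 12 mod 5 = 2, 12 mod 13 = 12.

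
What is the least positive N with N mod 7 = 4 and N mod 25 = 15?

165

x ≡ 4 (mod 7) gives x ∈ {4, 11, 18, 25, 32, 39, 46, 53, …}.
The first of these with x mod 25 = 15 is 165.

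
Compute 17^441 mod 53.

25

Successive squares of 17 mod 53: 17^1≡17, 17^2≡24, 17^4≡46, 17^8≡49, 17^16≡16, 17^32≡44, 17^64≡28, 17^128≡42, 17^256≡15.
Since 441 = 1 + 8 + 16 + 32 + 128 + 256 in binary, 17^441 ≡ 17·49·16·44·42·15 ≡ 25 (mod 53).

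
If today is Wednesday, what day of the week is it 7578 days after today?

7578 − 1082·7 = 4, so 7578 ≡ 4 (mod 7).
Wednesday + 4 days → Sunday.

Sunday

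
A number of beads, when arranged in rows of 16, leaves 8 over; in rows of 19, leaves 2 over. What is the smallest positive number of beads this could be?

Since 19·11 ≡ 1 (mod 16), take x = 2 + 19·((8−2)·11 mod 16) = 2 + 19·2 = 40.
Check: 40 mod 16 = 8, 40 mod 19 = 2.

40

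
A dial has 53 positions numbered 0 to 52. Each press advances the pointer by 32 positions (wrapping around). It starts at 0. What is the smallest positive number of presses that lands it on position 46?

32⁻¹ ≡ 5 (mod 53) because 32·5 = 160 = 3·53 + 1.
So x ≡ 5·46 = 230 ≡ 18 (mod 53).
Check: 32·18 = 576 = 10·53 + 46.

18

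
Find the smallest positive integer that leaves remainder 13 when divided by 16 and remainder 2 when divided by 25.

77

x ≡ 13 (mod 16) gives x ∈ {13, 29, 45, 61, 77}.
The first of these with x mod 25 = 2 is 77.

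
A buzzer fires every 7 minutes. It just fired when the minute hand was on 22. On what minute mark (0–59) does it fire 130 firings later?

130·7 = 910.
910 mod 60 = 10 (since 15·60 = 900).
(22 + 10) mod 60 = 32.

32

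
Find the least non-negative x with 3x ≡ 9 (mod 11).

3

3⁻¹ ≡ 4 (mod 11) because 3·4 = 12 = 1·11 + 1.
Multiplying both sides by 4: x ≡ 4·9 = 36 ≡ 3 (mod 11).
Check: 3·3 = 9 = 0·11 + 9.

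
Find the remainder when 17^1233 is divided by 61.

28

Square-and-reduce mod 61: 17^1≡17, 17^2≡45, 17^4≡12, 17^8≡22, 17^16≡57, 17^32≡16, 17^64≡12, 17^128≡22, 17^256≡57, 17^512≡16, 17^1024≡12.
Since 1233 = 1 + 16 + 64 + 128 + 1024 in binary, 17^1233 ≡ 17·57·12·22·12 ≡ 28 (mod 61).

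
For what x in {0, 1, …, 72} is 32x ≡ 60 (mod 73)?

11

The inverse of 32 mod 73 is 16 (since 32·16 = 512 ≡ 1).
So x ≡ 16·60 = 960 ≡ 11 (mod 73).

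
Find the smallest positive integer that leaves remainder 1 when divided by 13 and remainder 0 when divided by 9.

27

Since 9·3 ≡ 1 (mod 13), take x = 0 + 9·((1−0)·3 mod 13) = 0 + 9·3 = 27.
Check: 27 mod 13 = 1, 27 mod 9 = 0.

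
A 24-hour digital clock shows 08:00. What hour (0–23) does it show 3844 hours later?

3844 − 160·24 = 4, so 3844 ≡ 4 (mod 24).
(8 + 4) mod 24 = 12.

12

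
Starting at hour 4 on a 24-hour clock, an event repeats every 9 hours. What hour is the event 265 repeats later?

13

265·9 = 2385.
Dividing 2385 by 24 gives quotient 99 and remainder 9.
(4 + 9) mod 24 = 13.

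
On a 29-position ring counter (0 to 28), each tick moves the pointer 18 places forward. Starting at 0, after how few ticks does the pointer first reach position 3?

5

The inverse of 18 mod 29 is 21 (since 18·21 = 378 ≡ 1).
Multiplying both sides by 21: x ≡ 21·3 = 63 ≡ 5 (mod 29).
Check: 18·5 = 90 = 3·29 + 3.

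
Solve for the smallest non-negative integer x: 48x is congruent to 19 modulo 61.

48⁻¹ ≡ 14 (mod 61) because 48·14 = 672 = 11·61 + 1.
Multiplying both sides by 14: x ≡ 14·19 = 266 ≡ 22 (mod 61).
Check: 48·22 = 1056 = 17·61 + 19.

22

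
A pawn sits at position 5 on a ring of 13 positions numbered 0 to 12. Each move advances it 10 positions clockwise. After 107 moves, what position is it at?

9

107·10 = 1070.
1070 = 82·13 + 4, so 1070 mod 13 = 4.
(5 + 4) mod 13 = 9.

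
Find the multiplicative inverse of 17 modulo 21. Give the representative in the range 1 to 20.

5

17·5 = 85 = 4·21 + 1, so 17⁻¹ ≡ 5 (mod 21).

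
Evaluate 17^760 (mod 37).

12

Square-and-reduce mod 37: 17^1≡17, 17^2≡30, 17^4≡12, 17^8≡33, 17^16≡16, 17^32≡34, 17^64≡9, 17^128≡7, 17^256≡12, 17^512≡33.
Since 760 = 8 + 16 + 32 + 64 + 128 + 512 in binary, 17^760 ≡ 33·16·34·9·7·33 ≡ 12 (mod 37).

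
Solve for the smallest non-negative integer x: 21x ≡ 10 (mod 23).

18

21⁻¹ ≡ 11 (mod 23) because 21·11 = 231 = 10·23 + 1.
Multiplying both sides by 11: x ≡ 11·10 = 110 ≡ 18 (mod 23).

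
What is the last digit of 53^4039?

7

The units digit of 53^n cycles with period 4: 3, 9, 7, 1, …
4039 mod 4 = 3, so the last digit matches 3^3 = 7.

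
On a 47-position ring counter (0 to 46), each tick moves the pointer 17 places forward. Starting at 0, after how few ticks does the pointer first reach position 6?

28

The inverse of 17 mod 47 is 36 (since 17·36 = 612 ≡ 1).
Multiplying both sides by 36: x ≡ 36·6 = 216 ≡ 28 (mod 47).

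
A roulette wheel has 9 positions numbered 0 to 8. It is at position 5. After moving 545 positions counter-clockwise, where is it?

0

545 − 60·9 = 5, so 545 ≡ 5 (mod 9).
(5 − 5) mod 9 = 0.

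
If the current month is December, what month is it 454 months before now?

454 mod 12 = 10 (since 37·12 = 444).
December − 10 months → February.

February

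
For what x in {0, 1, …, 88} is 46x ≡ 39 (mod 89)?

26

The inverse of 46 mod 89 is 60 (since 46·60 = 2760 ≡ 1).
Multiplying both sides by 60: x ≡ 60·39 = 2340 ≡ 26 (mod 89).
Check: 46·26 = 1196 = 13·89 + 39.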